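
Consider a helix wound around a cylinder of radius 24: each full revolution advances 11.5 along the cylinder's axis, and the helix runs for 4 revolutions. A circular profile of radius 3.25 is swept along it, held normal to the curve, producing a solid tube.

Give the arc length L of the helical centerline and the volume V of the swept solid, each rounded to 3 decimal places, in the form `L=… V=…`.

2πR = 2π·24 = 150.796447
per-turn = √(150.796447² + 11.5²) = √(22739.5685 + 132.25) = √22871.8185 = 151.234317
L = 4 × 151.234317 = 604.937267
V = π·3.25² × L = 33.183072 × 604.937267 = 20073.677120

L=604.937 V=20073.677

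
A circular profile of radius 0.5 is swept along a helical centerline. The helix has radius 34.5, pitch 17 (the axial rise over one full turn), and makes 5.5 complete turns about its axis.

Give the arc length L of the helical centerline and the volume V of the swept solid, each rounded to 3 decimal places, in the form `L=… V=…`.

L=1195.895 V=939.254

2πR = 2π·34.5 = 216.769893
per-turn = √(216.769893² + 17²) = √(46989.1866 + 289) = √47278.1866 = 217.435477
L = 5.5 × 217.435477 = 1195.895122
V = π·0.5² × L = 0.785398 × 1195.895122 = 939.253833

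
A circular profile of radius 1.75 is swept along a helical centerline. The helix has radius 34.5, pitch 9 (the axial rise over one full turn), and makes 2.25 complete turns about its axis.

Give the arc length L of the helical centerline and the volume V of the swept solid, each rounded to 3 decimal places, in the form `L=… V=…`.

2πR = 2π·34.5 = 216.769893
per-turn = √(216.769893² + 9²) = √(46989.1866 + 81) = √47070.1866 = 216.956647
L = 2.25 × 216.956647 = 488.152455
V = π·1.75² × L = 9.621128 × 488.152455 = 4696.577011

L=488.152 V=4696.577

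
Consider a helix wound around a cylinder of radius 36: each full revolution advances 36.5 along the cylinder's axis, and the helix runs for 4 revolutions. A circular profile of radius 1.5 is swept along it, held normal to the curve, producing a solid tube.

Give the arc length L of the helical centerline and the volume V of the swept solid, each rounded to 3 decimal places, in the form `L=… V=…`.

L=916.483 V=6478.234

2πR = 2π·36 = 226.194671
per-turn = √(226.194671² + 36.5²) = √(51164.0292 + 1332.25) = √52496.2792 = 229.120665
L = 4 × 229.120665 = 916.482661
V = π·1.5² × L = 7.068583 × 916.482661 = 6478.234187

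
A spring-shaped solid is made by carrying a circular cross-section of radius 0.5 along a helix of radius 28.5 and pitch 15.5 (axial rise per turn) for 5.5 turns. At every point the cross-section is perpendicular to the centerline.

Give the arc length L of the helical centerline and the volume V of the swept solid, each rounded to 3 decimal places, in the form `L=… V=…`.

2πR = 2π·28.5 = 179.070781
per-turn = √(179.070781² + 15.5²) = √(32066.3447 + 240.25) = √32306.5947 = 179.740354
L = 5.5 × 179.740354 = 988.571945
V = π·0.5² × L = 0.785398 × 988.571945 = 776.422590

L=988.572 V=776.423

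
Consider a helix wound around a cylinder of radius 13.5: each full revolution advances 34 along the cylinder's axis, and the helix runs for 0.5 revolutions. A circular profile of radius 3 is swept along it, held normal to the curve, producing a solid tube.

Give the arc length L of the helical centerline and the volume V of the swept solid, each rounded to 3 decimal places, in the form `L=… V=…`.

2πR = 2π·13.5 = 84.823002
per-turn = √(84.823002² + 34²) = √(7194.9416 + 1156) = √8350.9416 = 91.383487
L = 0.5 × 91.383487 = 45.691743
V = π·3² × L = 28.274334 × 45.691743 = 1291.903605

L=45.692 V=1291.904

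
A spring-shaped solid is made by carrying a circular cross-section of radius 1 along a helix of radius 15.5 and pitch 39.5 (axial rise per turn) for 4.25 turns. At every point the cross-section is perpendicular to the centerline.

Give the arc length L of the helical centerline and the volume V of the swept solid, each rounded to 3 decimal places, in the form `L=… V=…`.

2πR = 2π·15.5 = 97.389372
per-turn = √(97.389372² + 39.5²) = √(9484.6898 + 1560.25) = √11044.9398 = 105.094909
L = 4.25 × 105.094909 = 446.653362
V = π·1² × L = 3.141593 × 446.653362 = 1403.202920

L=446.653 V=1403.203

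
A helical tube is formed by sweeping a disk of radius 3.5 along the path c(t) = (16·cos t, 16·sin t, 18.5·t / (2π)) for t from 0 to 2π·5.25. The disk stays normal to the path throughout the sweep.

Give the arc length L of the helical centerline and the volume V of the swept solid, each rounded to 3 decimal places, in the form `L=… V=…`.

L=536.650 V=20652.704

2πR = 2π·16 = 100.530965
per-turn = √(100.530965² + 18.5²) = √(10106.4749 + 342.25) = √10448.7249 = 102.219005
L = 5.25 × 102.219005 = 536.649774
V = π·3.5² × L = 38.484510 × 536.649774 = 20652.703608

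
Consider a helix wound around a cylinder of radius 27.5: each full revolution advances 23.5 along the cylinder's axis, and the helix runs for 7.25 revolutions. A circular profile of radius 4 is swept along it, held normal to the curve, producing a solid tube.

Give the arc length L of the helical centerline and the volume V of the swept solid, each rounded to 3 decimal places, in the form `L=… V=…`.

L=1264.243 V=63547.780

2πR = 2π·27.5 = 172.787596
per-turn = √(172.787596² + 23.5²) = √(29855.5533 + 552.25) = √30407.8033 = 174.378334
L = 7.25 × 174.378334 = 1264.242920
V = π·4² × L = 50.265482 × 1264.242920 = 63547.780335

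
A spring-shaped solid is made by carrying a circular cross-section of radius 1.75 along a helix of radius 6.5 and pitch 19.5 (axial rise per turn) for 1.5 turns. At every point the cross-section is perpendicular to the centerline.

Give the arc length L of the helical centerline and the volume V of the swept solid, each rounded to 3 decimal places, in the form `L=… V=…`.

2πR = 2π·6.5 = 40.840704
per-turn = √(40.840704² + 19.5²) = √(1667.9631 + 380.25) = √2048.2131 = 45.257189
L = 1.5 × 45.257189 = 67.885783
V = π·1.75² × L = 9.621128 × 67.885783 = 653.137777

L=67.886 V=653.138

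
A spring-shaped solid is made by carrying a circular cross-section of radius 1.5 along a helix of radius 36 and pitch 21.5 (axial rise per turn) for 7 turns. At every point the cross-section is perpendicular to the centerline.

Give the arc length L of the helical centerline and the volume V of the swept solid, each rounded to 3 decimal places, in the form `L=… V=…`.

2πR = 2π·36 = 226.194671
per-turn = √(226.194671² + 21.5²) = √(51164.0292 + 462.25) = √51626.2792 = 227.214170
L = 7 × 227.214170 = 1590.499193
V = π·1.5² × L = 7.068583 × 1590.499193 = 11242.576303

L=1590.499 V=11242.576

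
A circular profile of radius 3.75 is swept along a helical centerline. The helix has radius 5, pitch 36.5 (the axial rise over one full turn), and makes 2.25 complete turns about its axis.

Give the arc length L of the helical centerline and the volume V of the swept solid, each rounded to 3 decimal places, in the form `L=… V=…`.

L=108.356 V=4787.017

2πR = 2π·5 = 31.415927
per-turn = √(31.415927² + 36.5²) = √(986.9604 + 1332.25) = √2319.2104 = 48.158181
L = 2.25 × 48.158181 = 108.355908
V = π·3.75² × L = 44.178647 × 108.355908 = 4787.017388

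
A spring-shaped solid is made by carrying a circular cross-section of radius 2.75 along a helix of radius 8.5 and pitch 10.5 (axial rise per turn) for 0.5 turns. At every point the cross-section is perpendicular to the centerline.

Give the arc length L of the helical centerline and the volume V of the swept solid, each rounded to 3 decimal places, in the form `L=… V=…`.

L=27.215 V=646.576

2πR = 2π·8.5 = 53.407075
per-turn = √(53.407075² + 10.5²) = √(2852.3157 + 110.25) = √2962.5657 = 54.429456
L = 0.5 × 54.429456 = 27.214728
V = π·2.75² × L = 23.758294 × 27.214728 = 646.575520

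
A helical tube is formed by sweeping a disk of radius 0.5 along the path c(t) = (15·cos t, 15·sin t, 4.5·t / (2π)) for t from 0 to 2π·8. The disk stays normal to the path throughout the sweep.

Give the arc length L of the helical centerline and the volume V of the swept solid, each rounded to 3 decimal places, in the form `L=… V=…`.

L=754.841 V=592.851

2πR = 2π·15 = 94.247780
per-turn = √(94.247780² + 4.5²) = √(8882.6440 + 20.25) = √8902.8940 = 94.355148
L = 8 × 94.355148 = 754.841184
V = π·0.5² × L = 0.785398 × 754.841184 = 592.850880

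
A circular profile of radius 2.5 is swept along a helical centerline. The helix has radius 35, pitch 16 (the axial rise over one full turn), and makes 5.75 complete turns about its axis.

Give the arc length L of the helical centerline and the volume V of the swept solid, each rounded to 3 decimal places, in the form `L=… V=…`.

2πR = 2π·35 = 219.911486
per-turn = √(219.911486² + 16²) = √(48361.0616 + 256) = √48617.0616 = 220.492770
L = 5.75 × 220.492770 = 1267.833427
V = π·2.5² × L = 19.634954 × 1267.833427 = 24893.851122

L=1267.833 V=24893.851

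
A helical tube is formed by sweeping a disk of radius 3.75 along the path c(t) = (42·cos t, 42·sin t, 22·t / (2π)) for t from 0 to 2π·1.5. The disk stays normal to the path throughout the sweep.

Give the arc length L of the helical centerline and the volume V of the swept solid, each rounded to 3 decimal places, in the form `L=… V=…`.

2πR = 2π·42 = 263.893783
per-turn = √(263.893783² + 22²) = √(69639.9287 + 484) = √70123.9287 = 264.809231
L = 1.5 × 264.809231 = 397.213846
V = π·3.75² × L = 44.178647 × 397.213846 = 17548.370164

L=397.214 V=17548.370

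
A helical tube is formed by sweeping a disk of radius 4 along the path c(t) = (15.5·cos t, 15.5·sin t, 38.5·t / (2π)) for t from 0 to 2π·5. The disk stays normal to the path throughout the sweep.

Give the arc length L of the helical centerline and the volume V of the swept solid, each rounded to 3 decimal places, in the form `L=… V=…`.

L=523.616 V=26319.800

2πR = 2π·15.5 = 97.389372
per-turn = √(97.389372² + 38.5²) = √(9484.6898 + 1482.25) = √10966.9398 = 104.723158
L = 5 × 104.723158 = 523.615790
V = π·4² × L = 50.265482 × 523.615790 = 26319.800316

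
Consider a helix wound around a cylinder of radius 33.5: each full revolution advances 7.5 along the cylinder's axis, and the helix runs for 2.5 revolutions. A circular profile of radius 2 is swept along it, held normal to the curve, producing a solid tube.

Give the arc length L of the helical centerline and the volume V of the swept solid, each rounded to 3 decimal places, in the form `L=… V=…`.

L=526.551 V=6616.831

2πR = 2π·33.5 = 210.486708
per-turn = √(210.486708² + 7.5²) = √(44304.6542 + 56.25) = √44360.9042 = 210.620284
L = 2.5 × 210.620284 = 526.550711
V = π·2² × L = 12.566371 × 526.550711 = 6616.831378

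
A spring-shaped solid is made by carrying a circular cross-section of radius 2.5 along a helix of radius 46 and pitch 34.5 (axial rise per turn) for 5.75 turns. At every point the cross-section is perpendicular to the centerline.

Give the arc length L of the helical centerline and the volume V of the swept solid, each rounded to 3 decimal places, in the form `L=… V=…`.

L=1673.700 V=32863.028

2πR = 2π·46 = 289.026524
per-turn = √(289.026524² + 34.5²) = √(83536.3317 + 1190.25) = √84726.5817 = 291.078308
L = 5.75 × 291.078308 = 1673.700274
V = π·2.5² × L = 19.634954 × 1673.700274 = 32863.028024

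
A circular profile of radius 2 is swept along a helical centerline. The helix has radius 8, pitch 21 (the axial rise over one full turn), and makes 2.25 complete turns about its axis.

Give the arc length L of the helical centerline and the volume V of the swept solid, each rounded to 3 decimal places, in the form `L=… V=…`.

L=122.571 V=1540.268

2πR = 2π·8 = 50.265482
per-turn = √(50.265482² + 21²) = √(2526.6187 + 441) = √2967.6187 = 54.475855
L = 2.25 × 54.475855 = 122.570673
V = π·2² × L = 12.566371 × 122.570673 = 1540.268499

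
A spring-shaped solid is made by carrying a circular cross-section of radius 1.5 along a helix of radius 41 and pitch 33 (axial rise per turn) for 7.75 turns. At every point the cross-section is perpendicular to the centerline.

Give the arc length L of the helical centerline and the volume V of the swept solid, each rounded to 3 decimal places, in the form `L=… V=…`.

L=2012.796 V=14227.619

2πR = 2π·41 = 257.610598
per-turn = √(257.610598² + 33²) = √(66363.2200 + 1089) = √67452.2200 = 259.715652
L = 7.75 × 259.715652 = 2012.796304
V = π·1.5² × L = 7.068583 × 2012.796304 = 14227.618687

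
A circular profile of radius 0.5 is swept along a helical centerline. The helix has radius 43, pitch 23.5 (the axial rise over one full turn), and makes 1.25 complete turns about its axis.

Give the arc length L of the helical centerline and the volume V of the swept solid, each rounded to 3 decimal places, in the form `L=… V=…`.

2πR = 2π·43 = 270.176968
per-turn = √(270.176968² + 23.5²) = √(72995.5942 + 552.25) = √73547.8442 = 271.197058
L = 1.25 × 271.197058 = 338.996322
V = π·0.5² × L = 0.785398 × 338.996322 = 266.247089

L=338.996 V=266.247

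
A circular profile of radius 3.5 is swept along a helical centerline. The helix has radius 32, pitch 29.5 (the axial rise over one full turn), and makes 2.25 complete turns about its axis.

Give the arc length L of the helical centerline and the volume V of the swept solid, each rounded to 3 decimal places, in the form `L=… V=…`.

2πR = 2π·32 = 201.061930
per-turn = √(201.061930² + 29.5²) = √(40425.8996 + 870.25) = √41296.1496 = 203.214541
L = 2.25 × 203.214541 = 457.232717
V = π·3.5² × L = 38.484510 × 457.232717 = 17596.377072

L=457.233 V=17596.377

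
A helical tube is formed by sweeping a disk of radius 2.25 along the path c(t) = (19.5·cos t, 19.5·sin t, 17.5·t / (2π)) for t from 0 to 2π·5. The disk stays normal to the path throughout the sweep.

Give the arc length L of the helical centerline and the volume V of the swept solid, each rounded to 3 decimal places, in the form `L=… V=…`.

2πR = 2π·19.5 = 122.522113
per-turn = √(122.522113² + 17.5²) = √(15011.6683 + 306.25) = √15317.9183 = 123.765578
L = 5 × 123.765578 = 618.827890
V = π·2.25² × L = 15.904313 × 618.827890 = 9842.032336

L=618.828 V=9842.032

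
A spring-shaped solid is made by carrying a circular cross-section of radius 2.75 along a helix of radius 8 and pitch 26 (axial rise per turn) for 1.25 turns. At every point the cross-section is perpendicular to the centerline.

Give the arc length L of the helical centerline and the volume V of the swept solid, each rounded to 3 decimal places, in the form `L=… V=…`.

L=70.740 V=1680.652

2πR = 2π·8 = 50.265482
per-turn = √(50.265482² + 26²) = √(2526.6187 + 676) = √3202.6187 = 56.591684
L = 1.25 × 56.591684 = 70.739605
V = π·2.75² × L = 23.758294 × 70.739605 = 1680.652372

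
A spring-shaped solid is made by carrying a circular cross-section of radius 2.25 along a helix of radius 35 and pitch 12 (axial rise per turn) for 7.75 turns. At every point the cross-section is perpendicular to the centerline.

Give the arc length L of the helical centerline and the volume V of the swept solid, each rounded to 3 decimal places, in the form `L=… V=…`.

L=1706.850 V=27146.269

2πR = 2π·35 = 219.911486
per-turn = √(219.911486² + 12²) = √(48361.0616 + 144) = √48505.0616 = 220.238647
L = 7.75 × 220.238647 = 1706.849513
V = π·2.25² × L = 15.904313 × 1706.849513 = 27146.268573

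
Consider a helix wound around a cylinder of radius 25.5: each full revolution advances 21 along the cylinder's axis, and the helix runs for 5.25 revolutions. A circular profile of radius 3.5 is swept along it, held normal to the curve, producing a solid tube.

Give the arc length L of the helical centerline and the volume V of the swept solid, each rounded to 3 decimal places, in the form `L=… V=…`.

L=848.356 V=32648.559

2πR = 2π·25.5 = 160.221225
per-turn = √(160.221225² + 21²) = √(25670.8410 + 441) = √26111.8410 = 161.591587
L = 5.25 × 161.591587 = 848.355833
V = π·3.5² × L = 38.484510 × 848.355833 = 32648.558532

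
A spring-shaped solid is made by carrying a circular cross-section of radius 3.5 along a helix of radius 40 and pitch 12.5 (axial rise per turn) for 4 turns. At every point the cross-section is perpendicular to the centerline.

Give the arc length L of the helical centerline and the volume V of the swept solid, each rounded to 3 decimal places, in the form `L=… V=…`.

2πR = 2π·40 = 251.327412
per-turn = √(251.327412² + 12.5²) = √(63165.4682 + 156.25) = √63321.7182 = 251.638070
L = 4 × 251.638070 = 1006.552279
V = π·3.5² × L = 38.484510 × 1006.552279 = 38736.671259

L=1006.552 V=38736.671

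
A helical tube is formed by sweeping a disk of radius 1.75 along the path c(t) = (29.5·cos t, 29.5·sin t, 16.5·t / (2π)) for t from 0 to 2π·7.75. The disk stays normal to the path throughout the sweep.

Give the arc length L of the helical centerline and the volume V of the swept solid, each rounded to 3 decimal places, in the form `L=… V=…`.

L=1442.174 V=13875.337

2πR = 2π·29.5 = 185.353967
per-turn = √(185.353967² + 16.5²) = √(34356.0929 + 272.25) = √34628.3429 = 186.086923
L = 7.75 × 186.086923 = 1442.173653
V = π·1.75² × L = 9.621128 × 1442.173653 = 13875.336599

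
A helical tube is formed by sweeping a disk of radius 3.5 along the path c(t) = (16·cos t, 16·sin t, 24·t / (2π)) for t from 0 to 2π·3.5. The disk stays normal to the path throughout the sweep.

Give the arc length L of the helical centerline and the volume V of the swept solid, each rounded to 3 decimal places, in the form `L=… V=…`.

L=361.746 V=13921.625

2πR = 2π·16 = 100.530965
per-turn = √(100.530965² + 24²) = √(10106.4749 + 576) = √10682.4749 = 103.356059
L = 3.5 × 103.356059 = 361.746206
V = π·3.5² × L = 38.484510 × 361.746206 = 13921.625487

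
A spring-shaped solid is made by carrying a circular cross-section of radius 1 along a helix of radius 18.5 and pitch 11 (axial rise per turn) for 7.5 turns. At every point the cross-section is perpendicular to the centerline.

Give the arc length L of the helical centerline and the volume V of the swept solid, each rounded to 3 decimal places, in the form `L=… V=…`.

L=875.687 V=2751.051

2πR = 2π·18.5 = 116.238928
per-turn = √(116.238928² + 11²) = √(13511.4884 + 121) = √13632.4884 = 116.758248
L = 7.5 × 116.758248 = 875.686858
V = π·1² × L = 3.141593 × 875.686858 = 2751.051401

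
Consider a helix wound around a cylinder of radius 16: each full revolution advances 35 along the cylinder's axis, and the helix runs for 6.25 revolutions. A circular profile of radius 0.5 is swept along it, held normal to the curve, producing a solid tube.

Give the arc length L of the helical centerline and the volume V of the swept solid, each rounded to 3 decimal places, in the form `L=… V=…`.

2πR = 2π·16 = 100.530965
per-turn = √(100.530965² + 35²) = √(10106.4749 + 1225) = √11331.4749 = 106.449401
L = 6.25 × 106.449401 = 665.308754
V = π·0.5² × L = 0.785398 × 665.308754 = 522.532274

L=665.309 V=522.532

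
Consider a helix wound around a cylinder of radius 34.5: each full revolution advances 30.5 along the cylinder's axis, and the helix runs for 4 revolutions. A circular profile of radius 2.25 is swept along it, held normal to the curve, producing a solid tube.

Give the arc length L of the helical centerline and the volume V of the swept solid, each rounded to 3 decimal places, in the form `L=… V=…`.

L=875.620 V=13926.140

2πR = 2π·34.5 = 216.769893
per-turn = √(216.769893² + 30.5²) = √(46989.1866 + 930.25) = √47919.4366 = 218.905086
L = 4 × 218.905086 = 875.620343
V = π·2.25² × L = 15.904313 × 875.620343 = 13926.139835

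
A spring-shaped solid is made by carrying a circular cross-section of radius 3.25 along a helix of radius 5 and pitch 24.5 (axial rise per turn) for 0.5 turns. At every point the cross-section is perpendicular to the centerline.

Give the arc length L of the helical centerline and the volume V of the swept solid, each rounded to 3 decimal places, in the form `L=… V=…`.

2πR = 2π·5 = 31.415927
per-turn = √(31.415927² + 24.5²) = √(986.9604 + 600.25) = √1587.2104 = 39.839810
L = 0.5 × 39.839810 = 19.919905
V = π·3.25² × L = 33.183072 × 19.919905 = 661.003646

L=19.920 V=661.004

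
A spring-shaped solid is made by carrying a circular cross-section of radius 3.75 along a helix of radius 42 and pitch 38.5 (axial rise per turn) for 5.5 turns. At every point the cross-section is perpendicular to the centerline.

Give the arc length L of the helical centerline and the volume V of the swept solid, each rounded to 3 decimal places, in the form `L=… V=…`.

2πR = 2π·42 = 263.893783
per-turn = √(263.893783² + 38.5²) = √(69639.9287 + 1482.25) = √71122.1787 = 266.687418
L = 5.5 × 266.687418 = 1466.780796
V = π·3.75² × L = 44.178647 × 1466.780796 = 64800.390571

L=1466.781 V=64800.391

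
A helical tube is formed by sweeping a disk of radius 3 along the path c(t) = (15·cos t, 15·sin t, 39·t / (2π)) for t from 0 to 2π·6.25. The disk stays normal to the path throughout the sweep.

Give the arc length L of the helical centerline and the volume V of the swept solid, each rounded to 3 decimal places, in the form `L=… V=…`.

2πR = 2π·15 = 94.247780
per-turn = √(94.247780² + 39²) = √(8882.6440 + 1521) = √10403.6440 = 101.998255
L = 6.25 × 101.998255 = 637.489092
V = π·3² × L = 28.274334 × 637.489092 = 18024.579429

L=637.489 V=18024.579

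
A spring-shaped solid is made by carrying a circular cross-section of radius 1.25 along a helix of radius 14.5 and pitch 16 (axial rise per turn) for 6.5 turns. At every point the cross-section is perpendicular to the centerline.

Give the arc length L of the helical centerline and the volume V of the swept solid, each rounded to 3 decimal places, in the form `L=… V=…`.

L=601.253 V=2951.394

2πR = 2π·14.5 = 91.106187
per-turn = √(91.106187² + 16²) = √(8300.3373 + 256) = √8556.3373 = 92.500472
L = 6.5 × 92.500472 = 601.253067
V = π·1.25² × L = 4.908739 × 601.253067 = 2951.394093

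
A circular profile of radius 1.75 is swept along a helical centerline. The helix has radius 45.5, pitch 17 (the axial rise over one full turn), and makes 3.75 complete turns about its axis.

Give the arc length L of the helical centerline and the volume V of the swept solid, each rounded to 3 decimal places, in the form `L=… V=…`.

L=1073.962 V=10332.728

2πR = 2π·45.5 = 285.884931
per-turn = √(285.884931² + 17²) = √(81730.1940 + 289) = √82019.1940 = 286.389934
L = 3.75 × 286.389934 = 1073.962251
V = π·1.75² × L = 9.621128 × 1073.962251 = 10332.727747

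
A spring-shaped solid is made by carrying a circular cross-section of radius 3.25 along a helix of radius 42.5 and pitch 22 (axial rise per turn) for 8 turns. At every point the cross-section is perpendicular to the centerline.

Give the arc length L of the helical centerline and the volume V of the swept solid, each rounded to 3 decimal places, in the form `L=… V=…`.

L=2143.521 V=71128.603

2πR = 2π·42.5 = 267.035376
per-turn = √(267.035376² + 22²) = √(71307.8918 + 484) = √71791.8918 = 267.940090
L = 8 × 267.940090 = 2143.520720
V = π·3.25² × L = 33.183072 × 2143.520720 = 71128.603235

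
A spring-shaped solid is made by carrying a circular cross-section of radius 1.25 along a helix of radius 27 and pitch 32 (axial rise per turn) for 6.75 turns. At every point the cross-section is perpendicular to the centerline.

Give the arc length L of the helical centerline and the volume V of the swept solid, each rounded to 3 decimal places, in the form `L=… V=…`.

2πR = 2π·27 = 169.646003
per-turn = √(169.646003² + 32²) = √(28779.7664 + 1024) = √29803.7664 = 172.637674
L = 6.75 × 172.637674 = 1165.304299
V = π·1.25² × L = 4.908739 × 1165.304299 = 5720.174099

L=1165.304 V=5720.174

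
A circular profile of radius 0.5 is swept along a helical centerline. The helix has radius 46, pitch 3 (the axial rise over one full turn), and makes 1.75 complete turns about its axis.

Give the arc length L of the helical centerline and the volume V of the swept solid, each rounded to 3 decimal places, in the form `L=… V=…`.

L=505.824 V=397.273

2πR = 2π·46 = 289.026524
per-turn = √(289.026524² + 3²) = √(83536.3317 + 9) = √83545.3317 = 289.042093
L = 1.75 × 289.042093 = 505.823663
V = π·0.5² × L = 0.785398 × 505.823663 = 397.272976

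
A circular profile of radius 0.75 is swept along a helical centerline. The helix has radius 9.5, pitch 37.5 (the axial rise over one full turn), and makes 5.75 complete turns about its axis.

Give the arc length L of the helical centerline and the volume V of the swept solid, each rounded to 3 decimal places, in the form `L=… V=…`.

2πR = 2π·9.5 = 59.690260
per-turn = √(59.690260² + 37.5²) = √(3562.9272 + 1406.25) = √4969.1772 = 70.492391
L = 5.75 × 70.492391 = 405.331248
V = π·0.75² × L = 1.767146 × 405.331248 = 716.279440

L=405.331 V=716.279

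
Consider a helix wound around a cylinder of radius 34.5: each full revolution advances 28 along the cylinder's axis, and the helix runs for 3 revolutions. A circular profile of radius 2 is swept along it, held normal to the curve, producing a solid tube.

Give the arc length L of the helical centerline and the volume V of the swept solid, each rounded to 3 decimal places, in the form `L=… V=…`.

L=655.712 V=8239.924

2πR = 2π·34.5 = 216.769893
per-turn = √(216.769893² + 28²) = √(46989.1866 + 784) = √47773.1866 = 218.570782
L = 3 × 218.570782 = 655.712345
V = π·2² × L = 12.566371 × 655.712345 = 8239.924340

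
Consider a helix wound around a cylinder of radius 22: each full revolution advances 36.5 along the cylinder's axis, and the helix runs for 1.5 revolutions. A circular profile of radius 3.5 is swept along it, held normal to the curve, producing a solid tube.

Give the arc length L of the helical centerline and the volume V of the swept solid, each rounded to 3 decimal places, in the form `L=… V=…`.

2πR = 2π·22 = 138.230077
per-turn = √(138.230077² + 36.5²) = √(19107.5541 + 1332.25) = √20439.8041 = 142.967843
L = 1.5 × 142.967843 = 214.451764
V = π·3.5² × L = 38.484510 × 214.451764 = 8253.071074

L=214.452 V=8253.071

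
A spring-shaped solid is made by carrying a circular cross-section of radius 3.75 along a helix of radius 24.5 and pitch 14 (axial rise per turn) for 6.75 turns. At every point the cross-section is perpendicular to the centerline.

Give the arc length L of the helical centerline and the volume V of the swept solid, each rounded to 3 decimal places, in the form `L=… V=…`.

L=1043.370 V=46094.679

2πR = 2π·24.5 = 153.938040
per-turn = √(153.938040² + 14²) = √(23696.9202 + 196) = √23892.9202 = 154.573349
L = 6.75 × 154.573349 = 1043.370105
V = π·3.75² × L = 44.178647 × 1043.370105 = 46094.679218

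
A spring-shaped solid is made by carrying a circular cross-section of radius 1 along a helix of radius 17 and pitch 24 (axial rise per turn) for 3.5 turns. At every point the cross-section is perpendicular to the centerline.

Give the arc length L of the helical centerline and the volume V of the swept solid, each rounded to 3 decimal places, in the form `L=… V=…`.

L=383.170 V=1203.765

2πR = 2π·17 = 106.814150
per-turn = √(106.814150² + 24²) = √(11409.2627 + 576) = √11985.2627 = 109.477225
L = 3.5 × 109.477225 = 383.170286
V = π·1² × L = 3.141593 × 383.170286 = 1203.764955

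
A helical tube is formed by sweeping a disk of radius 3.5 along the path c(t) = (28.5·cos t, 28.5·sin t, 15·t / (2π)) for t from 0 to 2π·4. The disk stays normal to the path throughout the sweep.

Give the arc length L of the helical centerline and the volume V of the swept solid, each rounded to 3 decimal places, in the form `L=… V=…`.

2πR = 2π·28.5 = 179.070781
per-turn = √(179.070781² + 15²) = √(32066.3447 + 225) = √32291.3447 = 179.697926
L = 4 × 179.697926 = 718.791705
V = π·3.5² × L = 38.484510 × 718.791705 = 27662.346564

L=718.792 V=27662.347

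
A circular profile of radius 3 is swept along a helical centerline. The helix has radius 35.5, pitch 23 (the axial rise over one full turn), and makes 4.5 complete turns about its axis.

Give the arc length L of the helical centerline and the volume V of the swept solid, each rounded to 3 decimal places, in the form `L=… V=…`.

2πR = 2π·35.5 = 223.053078
per-turn = √(223.053078² + 23²) = √(49752.6758 + 529) = √50281.6758 = 224.235759
L = 4.5 × 224.235759 = 1009.060917
V = π·3² × L = 28.274334 × 1009.060917 = 28530.525281

L=1009.061 V=28530.525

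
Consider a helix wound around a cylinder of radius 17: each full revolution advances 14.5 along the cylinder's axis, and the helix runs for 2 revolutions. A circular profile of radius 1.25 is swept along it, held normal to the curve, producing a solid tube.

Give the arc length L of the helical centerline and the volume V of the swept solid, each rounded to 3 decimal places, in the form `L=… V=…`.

2πR = 2π·17 = 106.814150
per-turn = √(106.814150² + 14.5²) = √(11409.2627 + 210.25) = √11619.5127 = 107.793843
L = 2 × 107.793843 = 215.587687
V = π·1.25² × L = 4.908739 × 215.587687 = 1058.263583

L=215.588 V=1058.264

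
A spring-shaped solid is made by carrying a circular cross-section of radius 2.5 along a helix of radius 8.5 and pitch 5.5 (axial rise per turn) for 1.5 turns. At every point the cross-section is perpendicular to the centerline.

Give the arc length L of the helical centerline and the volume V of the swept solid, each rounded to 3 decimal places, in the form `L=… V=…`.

2πR = 2π·8.5 = 53.407075
per-turn = √(53.407075² + 5.5²) = √(2852.3157 + 30.25) = √2882.5657 = 53.689530
L = 1.5 × 53.689530 = 80.534296
V = π·2.5² × L = 19.634954 × 80.534296 = 1581.287196

L=80.534 V=1581.287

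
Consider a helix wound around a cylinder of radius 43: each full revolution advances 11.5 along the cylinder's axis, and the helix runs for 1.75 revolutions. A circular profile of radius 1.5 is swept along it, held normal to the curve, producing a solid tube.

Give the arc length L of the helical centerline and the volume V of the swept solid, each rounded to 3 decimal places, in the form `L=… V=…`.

L=473.238 V=3345.121

2πR = 2π·43 = 270.176968
per-turn = √(270.176968² + 11.5²) = √(72995.5942 + 132.25) = √73127.8442 = 270.421604
L = 1.75 × 270.421604 = 473.237808
V = π·1.5² × L = 7.068583 × 473.237808 = 3345.120946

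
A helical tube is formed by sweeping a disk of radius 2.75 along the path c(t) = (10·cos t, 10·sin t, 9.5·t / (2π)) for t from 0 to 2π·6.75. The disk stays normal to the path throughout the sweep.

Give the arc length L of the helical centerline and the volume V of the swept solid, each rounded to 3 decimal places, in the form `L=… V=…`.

2πR = 2π·10 = 62.831853
per-turn = √(62.831853² + 9.5²) = √(3947.8418 + 90.25) = √4038.0918 = 63.545981
L = 6.75 × 63.545981 = 428.935375
V = π·2.75² × L = 23.758294 × 428.935375 = 10190.772934

L=428.935 V=10190.773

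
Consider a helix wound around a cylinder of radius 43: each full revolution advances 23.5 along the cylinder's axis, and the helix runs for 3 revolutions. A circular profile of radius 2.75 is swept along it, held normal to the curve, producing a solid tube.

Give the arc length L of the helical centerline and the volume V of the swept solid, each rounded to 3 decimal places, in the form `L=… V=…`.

2πR = 2π·43 = 270.176968
per-turn = √(270.176968² + 23.5²) = √(72995.5942 + 552.25) = √73547.8442 = 271.197058
L = 3 × 271.197058 = 813.591173
V = π·2.75² × L = 23.758294 × 813.591173 = 19329.538653

L=813.591 V=19329.539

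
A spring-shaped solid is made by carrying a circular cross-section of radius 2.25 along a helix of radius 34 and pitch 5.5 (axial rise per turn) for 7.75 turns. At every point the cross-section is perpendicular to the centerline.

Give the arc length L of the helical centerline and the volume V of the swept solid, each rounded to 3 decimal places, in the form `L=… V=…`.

L=1656.168 V=26340.213

2πR = 2π·34 = 213.628300
per-turn = √(213.628300² + 5.5²) = √(45637.0508 + 30.25) = √45667.3008 = 213.699089
L = 7.75 × 213.699089 = 1656.167942
V = π·2.25² × L = 15.904313 × 1656.167942 = 26340.213010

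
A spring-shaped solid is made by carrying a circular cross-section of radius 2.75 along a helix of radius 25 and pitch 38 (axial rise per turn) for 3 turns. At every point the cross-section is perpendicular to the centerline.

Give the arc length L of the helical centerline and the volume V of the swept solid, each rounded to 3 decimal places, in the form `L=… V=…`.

L=484.832 V=11518.782

2πR = 2π·25 = 157.079633
per-turn = √(157.079633² + 38²) = √(24674.0110 + 1444) = √26118.0110 = 161.610677
L = 3 × 161.610677 = 484.832032
V = π·2.75² × L = 23.758294 × 484.832032 = 11518.782166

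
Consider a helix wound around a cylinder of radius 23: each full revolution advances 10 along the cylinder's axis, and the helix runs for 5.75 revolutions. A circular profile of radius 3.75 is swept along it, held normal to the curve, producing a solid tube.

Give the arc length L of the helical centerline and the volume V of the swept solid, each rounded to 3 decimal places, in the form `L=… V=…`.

L=832.938 V=36798.088

2πR = 2π·23 = 144.513262
per-turn = √(144.513262² + 10²) = √(20884.0829 + 100) = √20984.0829 = 144.858838
L = 5.75 × 144.858838 = 832.938318
V = π·3.75² × L = 44.178647 × 832.938318 = 36798.087659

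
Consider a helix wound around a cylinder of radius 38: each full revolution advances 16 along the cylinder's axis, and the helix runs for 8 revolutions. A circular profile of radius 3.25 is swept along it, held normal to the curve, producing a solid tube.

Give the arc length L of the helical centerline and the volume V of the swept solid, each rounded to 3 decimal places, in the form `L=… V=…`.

2πR = 2π·38 = 238.761042
per-turn = √(238.761042² + 16²) = √(57006.8350 + 256) = √57262.8350 = 239.296542
L = 8 × 239.296542 = 1914.372336
V = π·3.25² × L = 33.183072 × 1914.372336 = 63524.755837

L=1914.372 V=63524.756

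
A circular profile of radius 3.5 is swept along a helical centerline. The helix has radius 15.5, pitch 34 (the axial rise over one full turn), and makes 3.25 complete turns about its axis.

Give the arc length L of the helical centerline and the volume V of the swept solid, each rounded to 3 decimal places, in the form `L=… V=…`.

L=335.250 V=12901.916

2πR = 2π·15.5 = 97.389372
per-turn = √(97.389372² + 34²) = √(9484.6898 + 1156) = √10640.6898 = 103.153719
L = 3.25 × 103.153719 = 335.249588
V = π·3.5² × L = 38.484510 × 335.249588 = 12901.916128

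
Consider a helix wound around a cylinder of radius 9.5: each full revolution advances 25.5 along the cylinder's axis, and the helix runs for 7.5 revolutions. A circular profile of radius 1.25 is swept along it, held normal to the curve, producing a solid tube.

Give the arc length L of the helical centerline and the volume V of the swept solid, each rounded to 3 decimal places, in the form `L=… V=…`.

L=486.817 V=2389.660

2πR = 2π·9.5 = 59.690260
per-turn = √(59.690260² + 25.5²) = √(3562.9272 + 650.25) = √4213.1772 = 64.908992
L = 7.5 × 64.908992 = 486.817437
V = π·1.25² × L = 4.908739 × 486.817437 = 2389.659505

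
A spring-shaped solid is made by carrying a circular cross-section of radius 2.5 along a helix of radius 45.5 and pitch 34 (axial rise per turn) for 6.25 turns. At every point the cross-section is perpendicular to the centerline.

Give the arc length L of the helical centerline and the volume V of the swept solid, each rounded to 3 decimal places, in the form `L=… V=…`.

L=1799.373 V=35330.599

2πR = 2π·45.5 = 285.884931
per-turn = √(285.884931² + 34²) = √(81730.1940 + 1156) = √82886.1940 = 287.899625
L = 6.25 × 287.899625 = 1799.372656
V = π·2.5² × L = 19.634954 × 1799.372656 = 35330.599481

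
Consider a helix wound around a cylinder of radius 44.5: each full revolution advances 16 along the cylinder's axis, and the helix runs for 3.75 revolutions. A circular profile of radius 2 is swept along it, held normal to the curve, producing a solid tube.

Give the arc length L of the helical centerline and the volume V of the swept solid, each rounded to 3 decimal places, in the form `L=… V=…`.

2πR = 2π·44.5 = 279.601746
per-turn = √(279.601746² + 16²) = √(78177.1365 + 256) = √78433.1365 = 280.059166
L = 3.75 × 280.059166 = 1050.221873
V = π·2² × L = 12.566371 × 1050.221873 = 13197.477277

L=1050.222 V=13197.477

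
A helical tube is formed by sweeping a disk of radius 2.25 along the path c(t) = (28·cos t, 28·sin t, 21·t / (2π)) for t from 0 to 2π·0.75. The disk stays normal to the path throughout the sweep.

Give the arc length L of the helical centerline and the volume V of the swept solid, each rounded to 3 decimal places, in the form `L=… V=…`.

2πR = 2π·28 = 175.929189
per-turn = √(175.929189² + 21²) = √(30951.0794 + 441) = √31392.0794 = 177.178101
L = 0.75 × 177.178101 = 132.883576
V = π·2.25² × L = 15.904313 × 132.883576 = 2113.421953

L=132.884 V=2113.422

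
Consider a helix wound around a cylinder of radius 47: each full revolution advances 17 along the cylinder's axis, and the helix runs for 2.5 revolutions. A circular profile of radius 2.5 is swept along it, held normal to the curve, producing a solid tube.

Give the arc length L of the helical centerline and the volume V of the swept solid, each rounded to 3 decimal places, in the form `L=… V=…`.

L=739.497 V=14519.981

2πR = 2π·47 = 295.309709
per-turn = √(295.309709² + 17²) = √(87207.8245 + 289) = √87496.8245 = 295.798622
L = 2.5 × 295.798622 = 739.496554
V = π·2.5² × L = 19.634954 × 739.496554 = 14519.980879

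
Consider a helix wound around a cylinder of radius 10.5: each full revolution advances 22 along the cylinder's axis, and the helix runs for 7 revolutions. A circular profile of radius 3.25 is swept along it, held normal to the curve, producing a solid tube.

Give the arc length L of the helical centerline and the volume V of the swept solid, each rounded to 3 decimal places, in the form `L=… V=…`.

L=486.814 V=16153.998

2πR = 2π·10.5 = 65.973446
per-turn = √(65.973446² + 22²) = √(4352.4955 + 484) = √4836.4955 = 69.544917
L = 7 × 69.544917 = 486.814422
V = π·3.25² × L = 33.183072 × 486.814422 = 16153.998214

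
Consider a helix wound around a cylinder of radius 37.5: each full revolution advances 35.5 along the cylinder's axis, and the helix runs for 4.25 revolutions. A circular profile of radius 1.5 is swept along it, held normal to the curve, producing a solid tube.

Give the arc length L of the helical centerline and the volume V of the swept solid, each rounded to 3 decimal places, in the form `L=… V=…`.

2πR = 2π·37.5 = 235.619449
per-turn = √(235.619449² + 35.5²) = √(55516.5248 + 1260.25) = √56776.7748 = 238.278775
L = 4.25 × 238.278775 = 1012.684795
V = π·1.5² × L = 7.068583 × 1012.684795 = 7158.247003

L=1012.685 V=7158.247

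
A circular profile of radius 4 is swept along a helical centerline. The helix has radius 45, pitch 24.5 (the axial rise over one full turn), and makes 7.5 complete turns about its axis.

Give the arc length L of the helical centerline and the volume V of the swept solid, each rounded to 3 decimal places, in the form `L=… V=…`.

2πR = 2π·45 = 282.743339
per-turn = √(282.743339² + 24.5²) = √(79943.7956 + 600.25) = √80544.0456 = 283.802829
L = 7.5 × 283.802829 = 2128.521216
V = π·4² × L = 50.265482 × 2128.521216 = 106991.145852

L=2128.521 V=106991.146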